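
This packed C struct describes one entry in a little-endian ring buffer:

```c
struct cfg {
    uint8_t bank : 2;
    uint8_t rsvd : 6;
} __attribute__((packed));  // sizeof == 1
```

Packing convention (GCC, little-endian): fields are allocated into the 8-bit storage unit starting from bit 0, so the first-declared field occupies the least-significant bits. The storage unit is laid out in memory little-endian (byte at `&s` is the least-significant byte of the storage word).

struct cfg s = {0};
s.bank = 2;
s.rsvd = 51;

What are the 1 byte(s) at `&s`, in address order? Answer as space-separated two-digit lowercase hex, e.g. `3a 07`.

bank:2 = 2 → 0x2 << 0 → word 0x02
rsvd:6 = 51 → 0x33 << 2 → word 0xce
word = 0xce → little-endian bytes:
  [0]=0xce

ce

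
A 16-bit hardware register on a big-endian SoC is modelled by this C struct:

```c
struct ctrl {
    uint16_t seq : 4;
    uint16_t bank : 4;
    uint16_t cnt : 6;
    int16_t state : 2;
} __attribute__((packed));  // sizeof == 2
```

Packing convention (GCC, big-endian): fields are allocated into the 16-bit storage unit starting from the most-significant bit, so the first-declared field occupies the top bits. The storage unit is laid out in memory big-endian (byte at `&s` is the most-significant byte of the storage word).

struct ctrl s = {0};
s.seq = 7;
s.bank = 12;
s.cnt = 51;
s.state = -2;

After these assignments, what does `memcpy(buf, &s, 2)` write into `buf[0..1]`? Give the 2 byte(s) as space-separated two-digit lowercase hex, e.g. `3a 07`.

[12+:4] seq=7 & 0xf = 0x7; word=0x7000
[8+:4] bank=12 & 0xf = 0xc; word=0x7c00
[2+:6] cnt=51 & 0x3f = 0x33; word=0x7ccc
[0+:2] state=-2 & 0x3 = 0x2; word=0x7cce
word = 0x7cce → big-endian bytes:
  [0]=0x7c  [1]=0xce

7c ce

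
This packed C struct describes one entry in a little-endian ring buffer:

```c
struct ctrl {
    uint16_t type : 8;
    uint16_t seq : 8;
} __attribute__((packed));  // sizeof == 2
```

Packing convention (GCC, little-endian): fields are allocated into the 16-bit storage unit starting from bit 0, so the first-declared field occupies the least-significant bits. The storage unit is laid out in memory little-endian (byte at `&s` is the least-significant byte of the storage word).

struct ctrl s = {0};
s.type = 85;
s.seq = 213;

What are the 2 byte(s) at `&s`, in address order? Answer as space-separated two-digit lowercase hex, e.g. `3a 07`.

55 d5

type (8b) val=85 bits=0x55 at bit 0: 0x0055
seq (8b) val=213 bits=0xd5 at bit 8: 0xd555
word = 0xd555 → little-endian bytes:
  [0]=0x55  [1]=0xd5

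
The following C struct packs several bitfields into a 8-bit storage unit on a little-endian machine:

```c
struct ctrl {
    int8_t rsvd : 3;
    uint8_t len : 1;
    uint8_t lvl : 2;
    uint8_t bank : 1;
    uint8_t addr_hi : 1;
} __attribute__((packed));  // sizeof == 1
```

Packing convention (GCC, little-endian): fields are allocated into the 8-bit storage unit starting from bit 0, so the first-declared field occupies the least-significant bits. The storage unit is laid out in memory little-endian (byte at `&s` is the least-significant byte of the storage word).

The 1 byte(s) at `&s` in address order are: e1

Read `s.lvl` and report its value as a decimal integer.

2

[0]=0xe1 (little-endian) → word 0xe1
rsvd [0+:3] = (word>>0) & 0x7 = 1
len [3+:1] = (word>>3) & 0x1 = 0
lvl [4+:2] = (word>>4) & 0x3 = 2  ←
bank [6+:1] = (word>>6) & 0x1 = 1
addr_hi [7+:1] = (word>>7) & 0x1 = 1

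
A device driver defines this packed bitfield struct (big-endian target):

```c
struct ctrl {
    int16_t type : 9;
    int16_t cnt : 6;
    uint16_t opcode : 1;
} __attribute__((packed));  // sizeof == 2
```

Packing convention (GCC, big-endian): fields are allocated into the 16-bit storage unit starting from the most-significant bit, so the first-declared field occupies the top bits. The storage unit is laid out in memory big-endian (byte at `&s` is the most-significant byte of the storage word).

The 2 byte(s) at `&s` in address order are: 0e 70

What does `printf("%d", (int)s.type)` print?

[0]=0x0e [1]=0x70 (big-endian) → word 0x0e70
type [7+:9] = (word>>7) & 0x1ff = 28  ←
cnt [1+:6] = (word>>1) & 0x3f = 56
opcode [0+:1] = (word>>0) & 0x1 = 0
type signed 9b, MSB=0: value = 28

28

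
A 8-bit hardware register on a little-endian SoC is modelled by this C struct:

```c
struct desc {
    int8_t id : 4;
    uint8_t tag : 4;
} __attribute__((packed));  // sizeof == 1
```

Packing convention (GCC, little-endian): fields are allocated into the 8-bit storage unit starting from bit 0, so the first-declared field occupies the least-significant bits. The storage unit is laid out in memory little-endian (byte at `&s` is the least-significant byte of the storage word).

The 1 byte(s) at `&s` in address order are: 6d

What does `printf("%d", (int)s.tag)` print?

6

[0]=0x6d (little-endian) → word 0x6d
id:4 @ bit 0 → (0x6d>>0)&0xf = 0xd
tag:4 @ bit 4 → (0x6d>>4)&0xf = 0x6  ←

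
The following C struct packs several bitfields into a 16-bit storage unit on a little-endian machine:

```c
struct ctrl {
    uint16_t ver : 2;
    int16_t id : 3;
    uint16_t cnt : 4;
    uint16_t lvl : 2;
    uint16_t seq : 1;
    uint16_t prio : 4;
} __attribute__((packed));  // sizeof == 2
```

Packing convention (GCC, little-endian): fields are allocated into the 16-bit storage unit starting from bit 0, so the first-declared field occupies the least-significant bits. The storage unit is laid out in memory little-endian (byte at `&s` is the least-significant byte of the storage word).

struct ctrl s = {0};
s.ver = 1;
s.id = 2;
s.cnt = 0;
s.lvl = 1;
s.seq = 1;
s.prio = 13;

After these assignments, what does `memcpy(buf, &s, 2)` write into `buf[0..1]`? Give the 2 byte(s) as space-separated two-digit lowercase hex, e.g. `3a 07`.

ver (2b) val=1 bits=0x1 at bit 0: 0x0001
id (3b) val=2 bits=0x2 at bit 2: 0x0009
cnt (4b) val=0 bits=0x0 at bit 5: 0x0009
lvl (2b) val=1 bits=0x1 at bit 9: 0x0209
seq (1b) val=1 bits=0x1 at bit 11: 0x0a09
prio (4b) val=13 bits=0xd at bit 12: 0xda09
word = 0xda09 → little-endian bytes:
  [0]=0x09  [1]=0xda

09 da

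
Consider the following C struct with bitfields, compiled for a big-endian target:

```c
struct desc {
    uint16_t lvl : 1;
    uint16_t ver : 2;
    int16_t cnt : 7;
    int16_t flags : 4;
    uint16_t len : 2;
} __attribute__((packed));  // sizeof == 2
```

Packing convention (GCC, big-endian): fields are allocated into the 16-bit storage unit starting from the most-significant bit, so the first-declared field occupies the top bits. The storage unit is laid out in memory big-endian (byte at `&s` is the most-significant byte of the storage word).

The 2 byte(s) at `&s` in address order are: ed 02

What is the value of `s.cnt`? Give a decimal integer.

[0]=0xed [1]=0x02 (big-endian) → word 0xed02
lvl [15+:1] = (word>>15) & 0x1 = 1
ver [13+:2] = (word>>13) & 0x3 = 3
cnt [6+:7] = (word>>6) & 0x7f = 52  ←
flags [2+:4] = (word>>2) & 0xf = 0
len [0+:2] = (word>>0) & 0x3 = 2
cnt signed 7b, MSB=0: value = 52

52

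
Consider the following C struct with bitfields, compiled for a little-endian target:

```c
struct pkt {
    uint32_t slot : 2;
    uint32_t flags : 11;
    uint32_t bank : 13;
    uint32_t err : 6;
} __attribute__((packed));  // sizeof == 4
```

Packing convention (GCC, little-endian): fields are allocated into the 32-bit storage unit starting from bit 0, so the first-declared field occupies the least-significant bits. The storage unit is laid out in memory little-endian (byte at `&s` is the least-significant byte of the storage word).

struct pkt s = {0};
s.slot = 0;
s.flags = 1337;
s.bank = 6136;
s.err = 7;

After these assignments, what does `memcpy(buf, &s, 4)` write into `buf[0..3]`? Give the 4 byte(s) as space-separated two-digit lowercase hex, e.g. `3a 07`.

e4 14 ff 1e

[0+:2] slot=0 & 0x3 = 0x0; word=0x00000000
[2+:11] flags=1337 & 0x7ff = 0x539; word=0x000014e4
[13+:13] bank=6136 & 0x1fff = 0x17f8; word=0x02ff14e4
[26+:6] err=7 & 0x3f = 0x7; word=0x1eff14e4
word = 0x1eff14e4 → little-endian bytes:
  [0]=0xe4  [1]=0x14  [2]=0xff  [3]=0x1e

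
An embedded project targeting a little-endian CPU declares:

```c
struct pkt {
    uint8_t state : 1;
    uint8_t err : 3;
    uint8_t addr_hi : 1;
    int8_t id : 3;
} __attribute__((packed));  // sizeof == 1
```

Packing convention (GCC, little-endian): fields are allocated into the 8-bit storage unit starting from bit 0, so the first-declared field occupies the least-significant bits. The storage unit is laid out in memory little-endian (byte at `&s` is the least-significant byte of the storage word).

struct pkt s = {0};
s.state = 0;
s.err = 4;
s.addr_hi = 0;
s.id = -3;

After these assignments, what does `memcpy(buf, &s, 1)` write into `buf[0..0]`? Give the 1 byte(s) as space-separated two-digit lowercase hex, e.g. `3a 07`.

a8

state (1b) val=0 bits=0x0 at bit 0: 0x00
err (3b) val=4 bits=0x4 at bit 1: 0x08
addr_hi (1b) val=0 bits=0x0 at bit 4: 0x08
id (3b) val=-3 bits=0x5 at bit 5: 0xa8
word = 0xa8 → little-endian bytes:
  [0]=0xa8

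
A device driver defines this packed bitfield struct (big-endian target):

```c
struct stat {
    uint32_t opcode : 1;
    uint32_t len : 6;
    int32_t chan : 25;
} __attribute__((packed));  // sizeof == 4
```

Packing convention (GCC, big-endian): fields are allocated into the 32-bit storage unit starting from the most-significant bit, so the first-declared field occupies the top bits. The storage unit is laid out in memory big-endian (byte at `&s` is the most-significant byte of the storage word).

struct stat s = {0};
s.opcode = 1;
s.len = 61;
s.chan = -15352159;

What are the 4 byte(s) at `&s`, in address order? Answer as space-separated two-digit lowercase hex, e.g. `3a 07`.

fb 15 be a1

[31+:1] opcode=1 & 0x1 = 0x1; word=0x80000000
[25+:6] len=61 & 0x3f = 0x3d; word=0xfa000000
[0+:25] chan=-15352159 & 0x1ffffff = 0x115bea1; word=0xfb15bea1
word = 0xfb15bea1 → big-endian bytes:
  [0]=0xfb  [1]=0x15  [2]=0xbe  [3]=0xa1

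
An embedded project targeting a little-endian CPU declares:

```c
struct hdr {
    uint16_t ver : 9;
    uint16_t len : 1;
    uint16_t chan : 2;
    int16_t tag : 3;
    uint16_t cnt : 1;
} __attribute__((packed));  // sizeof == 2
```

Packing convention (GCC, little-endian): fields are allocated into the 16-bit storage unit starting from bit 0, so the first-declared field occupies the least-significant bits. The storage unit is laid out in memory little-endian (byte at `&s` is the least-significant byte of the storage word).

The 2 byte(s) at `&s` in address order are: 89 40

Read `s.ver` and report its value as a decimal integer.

137

[0]=0x89 [1]=0x40 (little-endian) → word 0x4089
ver:9 @ bit 0 → (0x4089>>0)&0x1ff = 0x89  ←
len:1 @ bit 9 → (0x4089>>9)&0x1 = 0x0
chan:2 @ bit 10 → (0x4089>>10)&0x3 = 0x0
tag:3 @ bit 12 → (0x4089>>12)&0x7 = 0x4
cnt:1 @ bit 15 → (0x4089>>15)&0x1 = 0x0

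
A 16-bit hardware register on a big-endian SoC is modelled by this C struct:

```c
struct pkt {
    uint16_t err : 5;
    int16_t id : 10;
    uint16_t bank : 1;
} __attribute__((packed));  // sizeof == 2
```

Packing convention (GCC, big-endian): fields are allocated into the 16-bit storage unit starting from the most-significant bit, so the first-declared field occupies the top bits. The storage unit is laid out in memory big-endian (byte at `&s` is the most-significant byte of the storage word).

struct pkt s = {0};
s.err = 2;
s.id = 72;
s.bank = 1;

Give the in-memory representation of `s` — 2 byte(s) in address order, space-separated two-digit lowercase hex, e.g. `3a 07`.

10 91

[11+:5] err=2 & 0x1f = 0x2; word=0x1000
[1+:10] id=72 & 0x3ff = 0x48; word=0x1090
[0+:1] bank=1 & 0x1 = 0x1; word=0x1091
word = 0x1091 → big-endian bytes:
  [0]=0x10  [1]=0x91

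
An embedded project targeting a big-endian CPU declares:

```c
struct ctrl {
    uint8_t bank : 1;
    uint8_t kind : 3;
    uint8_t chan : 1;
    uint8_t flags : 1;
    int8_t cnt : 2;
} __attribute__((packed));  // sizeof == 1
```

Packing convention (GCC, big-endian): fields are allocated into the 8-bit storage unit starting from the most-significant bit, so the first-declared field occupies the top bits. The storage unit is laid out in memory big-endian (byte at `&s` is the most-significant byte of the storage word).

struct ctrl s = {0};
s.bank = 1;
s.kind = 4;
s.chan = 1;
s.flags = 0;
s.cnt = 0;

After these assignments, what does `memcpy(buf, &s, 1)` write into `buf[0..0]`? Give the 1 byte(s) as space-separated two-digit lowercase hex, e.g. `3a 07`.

c8

bank (1b) val=1 bits=0x1 at bit 7: 0x80
kind (3b) val=4 bits=0x4 at bit 4: 0xc0
chan (1b) val=1 bits=0x1 at bit 3: 0xc8
flags (1b) val=0 bits=0x0 at bit 2: 0xc8
cnt (2b) val=0 bits=0x0 at bit 0: 0xc8
word = 0xc8 → big-endian bytes:
  [0]=0xc8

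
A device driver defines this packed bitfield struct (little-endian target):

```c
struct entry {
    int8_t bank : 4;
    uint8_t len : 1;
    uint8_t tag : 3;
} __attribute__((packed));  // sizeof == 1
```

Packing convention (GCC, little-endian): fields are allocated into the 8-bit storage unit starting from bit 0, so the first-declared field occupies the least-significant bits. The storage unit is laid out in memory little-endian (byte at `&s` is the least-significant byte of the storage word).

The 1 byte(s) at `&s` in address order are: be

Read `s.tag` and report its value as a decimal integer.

5

[0]=0xbe (little-endian) → word 0xbe
bank [0+:4] = (word>>0) & 0xf = 14
len [4+:1] = (word>>4) & 0x1 = 1
tag [5+:3] = (word>>5) & 0x7 = 5  ←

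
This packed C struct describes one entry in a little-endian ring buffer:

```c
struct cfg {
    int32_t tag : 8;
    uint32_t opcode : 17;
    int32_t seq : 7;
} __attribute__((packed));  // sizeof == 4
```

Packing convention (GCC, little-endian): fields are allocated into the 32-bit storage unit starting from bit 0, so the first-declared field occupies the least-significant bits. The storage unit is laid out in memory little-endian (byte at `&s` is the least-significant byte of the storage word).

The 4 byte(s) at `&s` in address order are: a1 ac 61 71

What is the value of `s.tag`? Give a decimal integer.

[0]=0xa1 [1]=0xac [2]=0x61 [3]=0x71 (little-endian) → word 0x7161aca1
tag [0+:8] = (word>>0) & 0xff = 161  ←
opcode [8+:17] = (word>>8) & 0x1ffff = 90540
seq [25+:7] = (word>>25) & 0x7f = 56
tag signed 8b, MSB=1: 161 - 256 = -95

-95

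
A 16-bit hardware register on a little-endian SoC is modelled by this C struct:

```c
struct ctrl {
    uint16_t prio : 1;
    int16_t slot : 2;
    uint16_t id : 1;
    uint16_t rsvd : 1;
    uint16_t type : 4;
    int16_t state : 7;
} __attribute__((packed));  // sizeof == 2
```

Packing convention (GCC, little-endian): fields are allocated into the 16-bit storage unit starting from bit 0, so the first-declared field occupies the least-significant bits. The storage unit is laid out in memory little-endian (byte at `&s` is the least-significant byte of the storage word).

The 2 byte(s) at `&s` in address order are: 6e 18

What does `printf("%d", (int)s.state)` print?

[0]=0x6e [1]=0x18 (little-endian) → word 0x186e
prio:1 @ bit 0 → (0x186e>>0)&0x1 = 0x0
slot:2 @ bit 1 → (0x186e>>1)&0x3 = 0x3
id:1 @ bit 3 → (0x186e>>3)&0x1 = 0x1
rsvd:1 @ bit 4 → (0x186e>>4)&0x1 = 0x0
type:4 @ bit 5 → (0x186e>>5)&0xf = 0x3
state:7 @ bit 9 → (0x186e>>9)&0x7f = 0xc  ←
state signed 7b, MSB=0: value = 12

12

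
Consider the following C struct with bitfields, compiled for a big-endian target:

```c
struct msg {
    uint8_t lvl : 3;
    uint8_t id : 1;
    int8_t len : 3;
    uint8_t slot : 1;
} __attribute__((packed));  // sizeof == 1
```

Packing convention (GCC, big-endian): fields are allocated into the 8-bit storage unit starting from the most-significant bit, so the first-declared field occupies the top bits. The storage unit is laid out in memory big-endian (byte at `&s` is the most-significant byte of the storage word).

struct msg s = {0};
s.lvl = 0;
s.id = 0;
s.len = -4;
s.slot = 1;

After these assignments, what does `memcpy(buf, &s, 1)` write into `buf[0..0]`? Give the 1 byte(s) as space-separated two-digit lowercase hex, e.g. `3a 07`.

09

lvl (3b) val=0 bits=0x0 at bit 5: 0x00
id (1b) val=0 bits=0x0 at bit 4: 0x00
len (3b) val=-4 bits=0x4 at bit 1: 0x08
slot (1b) val=1 bits=0x1 at bit 0: 0x09
word = 0x09 → big-endian bytes:
  [0]=0x09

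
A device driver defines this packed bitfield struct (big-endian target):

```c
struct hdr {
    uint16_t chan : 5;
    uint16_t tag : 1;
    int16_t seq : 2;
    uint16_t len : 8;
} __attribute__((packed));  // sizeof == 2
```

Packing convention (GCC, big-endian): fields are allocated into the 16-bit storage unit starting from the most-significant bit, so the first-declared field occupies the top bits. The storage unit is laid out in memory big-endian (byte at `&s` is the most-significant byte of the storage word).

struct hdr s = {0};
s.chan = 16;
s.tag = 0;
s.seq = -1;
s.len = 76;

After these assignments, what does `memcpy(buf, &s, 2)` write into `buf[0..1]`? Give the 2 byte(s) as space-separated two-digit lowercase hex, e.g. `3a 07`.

83 4c

chan (5b) val=16 bits=0x10 at bit 11: 0x8000
tag (1b) val=0 bits=0x0 at bit 10: 0x8000
seq (2b) val=-1 bits=0x3 at bit 8: 0x8300
len (8b) val=76 bits=0x4c at bit 0: 0x834c
word = 0x834c → big-endian bytes:
  [0]=0x83  [1]=0x4c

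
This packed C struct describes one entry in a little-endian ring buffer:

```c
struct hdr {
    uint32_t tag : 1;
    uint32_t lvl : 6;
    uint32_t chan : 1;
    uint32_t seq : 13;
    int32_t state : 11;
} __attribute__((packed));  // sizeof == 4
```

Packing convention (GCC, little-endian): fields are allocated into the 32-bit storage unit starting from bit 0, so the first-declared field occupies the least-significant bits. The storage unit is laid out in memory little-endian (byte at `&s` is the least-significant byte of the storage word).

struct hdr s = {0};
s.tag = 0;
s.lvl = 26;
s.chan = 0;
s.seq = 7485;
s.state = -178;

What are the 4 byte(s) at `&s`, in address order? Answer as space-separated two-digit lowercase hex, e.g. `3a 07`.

tag (1b) val=0 bits=0x0 at bit 0: 0x00000000
lvl (6b) val=26 bits=0x1a at bit 1: 0x00000034
chan (1b) val=0 bits=0x0 at bit 7: 0x00000034
seq (13b) val=7485 bits=0x1d3d at bit 8: 0x001d3d34
state (11b) val=-178 bits=0x74e at bit 21: 0xe9dd3d34
word = 0xe9dd3d34 → little-endian bytes:
  [0]=0x34  [1]=0x3d  [2]=0xdd  [3]=0xe9

34 3d dd e9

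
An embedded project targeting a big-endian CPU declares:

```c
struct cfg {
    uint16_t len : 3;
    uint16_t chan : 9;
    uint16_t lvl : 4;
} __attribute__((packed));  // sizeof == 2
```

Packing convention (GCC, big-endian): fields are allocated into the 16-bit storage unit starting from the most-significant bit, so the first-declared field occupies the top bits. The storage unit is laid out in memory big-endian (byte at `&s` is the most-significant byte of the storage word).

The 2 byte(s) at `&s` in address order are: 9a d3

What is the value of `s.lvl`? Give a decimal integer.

[0]=0x9a [1]=0xd3 (big-endian) → word 0x9ad3
len [13+:3] = (word>>13) & 0x7 = 4
chan [4+:9] = (word>>4) & 0x1ff = 429
lvl [0+:4] = (word>>0) & 0xf = 3  ←

3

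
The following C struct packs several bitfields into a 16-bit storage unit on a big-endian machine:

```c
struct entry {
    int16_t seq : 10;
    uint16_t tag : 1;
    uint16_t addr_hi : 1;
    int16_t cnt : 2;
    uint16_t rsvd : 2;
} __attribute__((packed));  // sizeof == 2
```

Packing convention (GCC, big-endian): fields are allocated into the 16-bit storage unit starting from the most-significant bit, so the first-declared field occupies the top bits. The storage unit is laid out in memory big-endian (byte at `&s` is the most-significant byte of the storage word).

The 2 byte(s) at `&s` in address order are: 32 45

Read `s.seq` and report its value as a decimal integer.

[0]=0x32 [1]=0x45 (big-endian) → word 0x3245
seq [6+:10] = (word>>6) & 0x3ff = 201  ←
tag [5+:1] = (word>>5) & 0x1 = 0
addr_hi [4+:1] = (word>>4) & 0x1 = 0
cnt [2+:2] = (word>>2) & 0x3 = 1
rsvd [0+:2] = (word>>0) & 0x3 = 1
seq signed 10b, MSB=0: value = 201

201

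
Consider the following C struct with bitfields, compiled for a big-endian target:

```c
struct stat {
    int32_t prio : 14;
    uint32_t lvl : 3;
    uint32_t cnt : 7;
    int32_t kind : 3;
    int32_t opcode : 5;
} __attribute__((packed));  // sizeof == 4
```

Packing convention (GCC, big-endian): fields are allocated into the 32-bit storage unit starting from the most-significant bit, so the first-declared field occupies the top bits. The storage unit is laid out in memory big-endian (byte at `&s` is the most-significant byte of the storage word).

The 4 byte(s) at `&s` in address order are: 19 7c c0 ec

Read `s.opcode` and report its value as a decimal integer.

[0]=0x19 [1]=0x7c [2]=0xc0 [3]=0xec (big-endian) → word 0x197cc0ec
prio [18+:14] = (word>>18) & 0x3fff = 1631
lvl [15+:3] = (word>>15) & 0x7 = 1
cnt [8+:7] = (word>>8) & 0x7f = 64
kind [5+:3] = (word>>5) & 0x7 = 7
opcode [0+:5] = (word>>0) & 0x1f = 12  ←
opcode signed 5b, MSB=0: value = 12

12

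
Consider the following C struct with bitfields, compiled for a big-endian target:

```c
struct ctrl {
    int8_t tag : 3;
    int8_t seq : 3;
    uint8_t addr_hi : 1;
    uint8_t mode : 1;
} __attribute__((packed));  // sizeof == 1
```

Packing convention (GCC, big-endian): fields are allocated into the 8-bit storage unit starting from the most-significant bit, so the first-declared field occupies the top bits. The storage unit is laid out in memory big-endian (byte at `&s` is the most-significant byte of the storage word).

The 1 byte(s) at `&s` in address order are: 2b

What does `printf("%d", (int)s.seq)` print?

[0]=0x2b (big-endian) → word 0x2b
tag:3 @ bit 5 → (0x2b>>5)&0x7 = 0x1
seq:3 @ bit 2 → (0x2b>>2)&0x7 = 0x2  ←
addr_hi:1 @ bit 1 → (0x2b>>1)&0x1 = 0x1
mode:1 @ bit 0 → (0x2b>>0)&0x1 = 0x1
seq signed 3b, MSB=0: value = 2

2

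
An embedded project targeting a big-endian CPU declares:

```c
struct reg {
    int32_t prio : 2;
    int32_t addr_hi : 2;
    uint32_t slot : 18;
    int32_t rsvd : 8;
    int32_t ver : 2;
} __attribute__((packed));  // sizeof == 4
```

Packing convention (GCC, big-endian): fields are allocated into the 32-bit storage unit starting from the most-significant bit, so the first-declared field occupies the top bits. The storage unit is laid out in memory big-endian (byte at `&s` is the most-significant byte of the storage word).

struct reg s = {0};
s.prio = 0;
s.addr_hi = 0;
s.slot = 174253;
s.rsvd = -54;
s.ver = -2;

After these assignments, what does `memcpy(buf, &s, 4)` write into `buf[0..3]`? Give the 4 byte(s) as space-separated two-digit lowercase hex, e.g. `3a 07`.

0a a2 b7 2a

[30+:2] prio=0 & 0x3 = 0x0; word=0x00000000
[28+:2] addr_hi=0 & 0x3 = 0x0; word=0x00000000
[10+:18] slot=174253 & 0x3ffff = 0x2a8ad; word=0x0aa2b400
[2+:8] rsvd=-54 & 0xff = 0xca; word=0x0aa2b728
[0+:2] ver=-2 & 0x3 = 0x2; word=0x0aa2b72a
word = 0x0aa2b72a → big-endian bytes:
  [0]=0x0a  [1]=0xa2  [2]=0xb7  [3]=0x2a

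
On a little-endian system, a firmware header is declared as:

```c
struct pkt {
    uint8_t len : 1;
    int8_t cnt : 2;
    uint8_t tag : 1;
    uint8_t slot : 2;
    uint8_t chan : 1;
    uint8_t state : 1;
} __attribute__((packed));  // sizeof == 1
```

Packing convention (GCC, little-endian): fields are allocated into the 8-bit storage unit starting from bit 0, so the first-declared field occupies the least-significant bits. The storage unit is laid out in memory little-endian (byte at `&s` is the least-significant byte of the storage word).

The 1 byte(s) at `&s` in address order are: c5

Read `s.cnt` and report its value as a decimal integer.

[0]=0xc5 (little-endian) → word 0xc5
len:1 @ bit 0 → (0xc5>>0)&0x1 = 0x1
cnt:2 @ bit 1 → (0xc5>>1)&0x3 = 0x2  ←
tag:1 @ bit 3 → (0xc5>>3)&0x1 = 0x0
slot:2 @ bit 4 → (0xc5>>4)&0x3 = 0x0
chan:1 @ bit 6 → (0xc5>>6)&0x1 = 0x1
state:1 @ bit 7 → (0xc5>>7)&0x1 = 0x1
cnt signed 2b, MSB=1: 2 - 4 = -2

-2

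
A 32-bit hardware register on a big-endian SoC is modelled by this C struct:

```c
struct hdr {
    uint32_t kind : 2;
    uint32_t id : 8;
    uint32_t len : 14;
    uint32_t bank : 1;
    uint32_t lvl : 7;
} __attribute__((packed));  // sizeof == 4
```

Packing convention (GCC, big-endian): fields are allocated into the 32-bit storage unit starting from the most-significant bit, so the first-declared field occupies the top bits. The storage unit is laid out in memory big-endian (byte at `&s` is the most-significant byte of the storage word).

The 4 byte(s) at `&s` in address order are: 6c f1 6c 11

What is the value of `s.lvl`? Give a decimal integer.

17

[0]=0x6c [1]=0xf1 [2]=0x6c [3]=0x11 (big-endian) → word 0x6cf16c11
kind:2 @ bit 30 → (0x6cf16c11>>30)&0x3 = 0x1
id:8 @ bit 22 → (0x6cf16c11>>22)&0xff = 0xb3
len:14 @ bit 8 → (0x6cf16c11>>8)&0x3fff = 0x316c
bank:1 @ bit 7 → (0x6cf16c11>>7)&0x1 = 0x0
lvl:7 @ bit 0 → (0x6cf16c11>>0)&0x7f = 0x11  ←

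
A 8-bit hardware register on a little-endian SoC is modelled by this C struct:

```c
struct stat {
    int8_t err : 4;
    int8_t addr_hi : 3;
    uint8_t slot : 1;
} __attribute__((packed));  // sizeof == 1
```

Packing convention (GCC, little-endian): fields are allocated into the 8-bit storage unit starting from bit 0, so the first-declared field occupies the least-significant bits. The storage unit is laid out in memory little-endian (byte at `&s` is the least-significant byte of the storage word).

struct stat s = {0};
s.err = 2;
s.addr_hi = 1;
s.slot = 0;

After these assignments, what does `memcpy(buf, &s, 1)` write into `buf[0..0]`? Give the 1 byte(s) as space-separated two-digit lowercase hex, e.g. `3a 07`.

12

err (4b) val=2 bits=0x2 at bit 0: 0x02
addr_hi (3b) val=1 bits=0x1 at bit 4: 0x12
slot (1b) val=0 bits=0x0 at bit 7: 0x12
word = 0x12 → little-endian bytes:
  [0]=0x12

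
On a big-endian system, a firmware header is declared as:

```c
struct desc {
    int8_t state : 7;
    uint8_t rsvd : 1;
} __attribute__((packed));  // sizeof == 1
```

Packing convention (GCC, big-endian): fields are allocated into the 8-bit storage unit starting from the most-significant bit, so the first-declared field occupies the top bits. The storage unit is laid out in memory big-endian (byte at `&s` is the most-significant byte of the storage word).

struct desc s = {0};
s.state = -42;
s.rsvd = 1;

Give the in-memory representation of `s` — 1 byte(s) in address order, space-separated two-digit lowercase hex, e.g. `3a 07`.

state:7 = -42 → 0x56 << 1 → word 0xac
rsvd:1 = 1 → 0x1 << 0 → word 0xad
word = 0xad → big-endian bytes:
  [0]=0xad

ad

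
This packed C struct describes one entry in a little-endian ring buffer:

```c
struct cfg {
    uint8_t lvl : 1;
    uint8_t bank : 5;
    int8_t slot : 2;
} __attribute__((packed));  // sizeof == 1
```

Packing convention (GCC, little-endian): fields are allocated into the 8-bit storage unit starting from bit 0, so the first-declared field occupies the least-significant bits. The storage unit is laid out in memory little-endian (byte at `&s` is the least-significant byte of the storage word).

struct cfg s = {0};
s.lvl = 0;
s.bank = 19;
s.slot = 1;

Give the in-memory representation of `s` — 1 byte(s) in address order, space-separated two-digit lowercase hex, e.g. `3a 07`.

66

lvl (1b) val=0 bits=0x0 at bit 0: 0x00
bank (5b) val=19 bits=0x13 at bit 1: 0x26
slot (2b) val=1 bits=0x1 at bit 6: 0x66
word = 0x66 → little-endian bytes:
  [0]=0x66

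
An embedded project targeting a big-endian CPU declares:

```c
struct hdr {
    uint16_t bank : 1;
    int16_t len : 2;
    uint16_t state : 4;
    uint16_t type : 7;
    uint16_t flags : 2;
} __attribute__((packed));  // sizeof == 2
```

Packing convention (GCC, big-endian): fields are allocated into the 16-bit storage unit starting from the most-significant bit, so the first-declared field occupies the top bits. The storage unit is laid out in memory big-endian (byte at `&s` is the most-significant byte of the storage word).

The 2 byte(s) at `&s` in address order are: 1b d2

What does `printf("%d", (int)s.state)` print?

[0]=0x1b [1]=0xd2 (big-endian) → word 0x1bd2
bank [15+:1] = (word>>15) & 0x1 = 0
len [13+:2] = (word>>13) & 0x3 = 0
state [9+:4] = (word>>9) & 0xf = 13  ←
type [2+:7] = (word>>2) & 0x7f = 116
flags [0+:2] = (word>>0) & 0x3 = 2

13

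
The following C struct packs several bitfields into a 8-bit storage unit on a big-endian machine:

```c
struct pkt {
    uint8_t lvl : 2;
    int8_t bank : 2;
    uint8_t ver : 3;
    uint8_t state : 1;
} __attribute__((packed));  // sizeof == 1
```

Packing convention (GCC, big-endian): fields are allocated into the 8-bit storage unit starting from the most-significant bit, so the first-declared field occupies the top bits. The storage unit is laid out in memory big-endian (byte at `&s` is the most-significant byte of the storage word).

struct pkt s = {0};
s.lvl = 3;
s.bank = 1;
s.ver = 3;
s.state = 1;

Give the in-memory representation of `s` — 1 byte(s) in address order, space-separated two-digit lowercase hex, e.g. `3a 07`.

[6+:2] lvl=3 & 0x3 = 0x3; word=0xc0
[4+:2] bank=1 & 0x3 = 0x1; word=0xd0
[1+:3] ver=3 & 0x7 = 0x3; word=0xd6
[0+:1] state=1 & 0x1 = 0x1; word=0xd7
word = 0xd7 → big-endian bytes:
  [0]=0xd7

d7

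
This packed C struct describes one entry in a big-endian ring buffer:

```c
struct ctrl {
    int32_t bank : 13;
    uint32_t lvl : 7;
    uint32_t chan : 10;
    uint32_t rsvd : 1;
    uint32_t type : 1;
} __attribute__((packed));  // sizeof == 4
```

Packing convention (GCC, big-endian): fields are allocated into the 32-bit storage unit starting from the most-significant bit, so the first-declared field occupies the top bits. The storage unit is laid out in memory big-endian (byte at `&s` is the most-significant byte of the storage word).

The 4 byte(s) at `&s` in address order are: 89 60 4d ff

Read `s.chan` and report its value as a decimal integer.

895

[0]=0x89 [1]=0x60 [2]=0x4d [3]=0xff (big-endian) → word 0x89604dff
bank:13 @ bit 19 → (0x89604dff>>19)&0x1fff = 0x112c
lvl:7 @ bit 12 → (0x89604dff>>12)&0x7f = 0x4
chan:10 @ bit 2 → (0x89604dff>>2)&0x3ff = 0x37f  ←
rsvd:1 @ bit 1 → (0x89604dff>>1)&0x1 = 0x1
type:1 @ bit 0 → (0x89604dff>>0)&0x1 = 0x1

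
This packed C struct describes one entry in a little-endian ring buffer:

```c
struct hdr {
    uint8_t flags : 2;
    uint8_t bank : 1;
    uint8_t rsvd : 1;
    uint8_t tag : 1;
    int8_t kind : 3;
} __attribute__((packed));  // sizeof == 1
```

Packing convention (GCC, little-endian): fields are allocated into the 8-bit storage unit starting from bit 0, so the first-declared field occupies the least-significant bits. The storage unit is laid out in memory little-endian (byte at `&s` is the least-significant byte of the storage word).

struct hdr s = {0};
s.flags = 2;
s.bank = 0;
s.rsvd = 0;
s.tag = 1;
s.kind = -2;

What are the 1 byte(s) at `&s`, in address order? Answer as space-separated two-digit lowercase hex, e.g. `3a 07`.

flags:2 = 2 → 0x2 << 0 → word 0x02
bank:1 = 0 → 0x0 << 2 → word 0x02
rsvd:1 = 0 → 0x0 << 3 → word 0x02
tag:1 = 1 → 0x1 << 4 → word 0x12
kind:3 = -2 → 0x6 << 5 → word 0xd2
word = 0xd2 → little-endian bytes:
  [0]=0xd2

d2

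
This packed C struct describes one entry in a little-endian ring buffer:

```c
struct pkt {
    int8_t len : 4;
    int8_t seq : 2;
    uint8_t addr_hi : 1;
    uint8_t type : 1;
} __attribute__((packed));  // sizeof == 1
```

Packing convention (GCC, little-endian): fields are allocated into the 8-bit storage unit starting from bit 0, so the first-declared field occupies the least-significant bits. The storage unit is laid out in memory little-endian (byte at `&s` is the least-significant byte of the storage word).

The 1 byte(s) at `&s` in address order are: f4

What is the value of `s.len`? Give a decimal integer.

[0]=0xf4 (little-endian) → word 0xf4
len [0+:4] = (word>>0) & 0xf = 4  ←
seq [4+:2] = (word>>4) & 0x3 = 3
addr_hi [6+:1] = (word>>6) & 0x1 = 1
type [7+:1] = (word>>7) & 0x1 = 1
len signed 4b, MSB=0: value = 4

4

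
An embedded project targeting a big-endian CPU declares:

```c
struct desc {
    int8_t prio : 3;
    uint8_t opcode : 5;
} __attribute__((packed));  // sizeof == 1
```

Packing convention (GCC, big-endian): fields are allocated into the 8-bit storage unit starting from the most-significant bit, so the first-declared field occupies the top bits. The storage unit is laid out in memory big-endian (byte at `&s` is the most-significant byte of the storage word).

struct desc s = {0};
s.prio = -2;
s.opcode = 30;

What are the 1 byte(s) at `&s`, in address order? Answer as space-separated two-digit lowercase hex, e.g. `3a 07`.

de

prio:3 = -2 → 0x6 << 5 → word 0xc0
opcode:5 = 30 → 0x1e << 0 → word 0xde
word = 0xde → big-endian bytes:
  [0]=0xde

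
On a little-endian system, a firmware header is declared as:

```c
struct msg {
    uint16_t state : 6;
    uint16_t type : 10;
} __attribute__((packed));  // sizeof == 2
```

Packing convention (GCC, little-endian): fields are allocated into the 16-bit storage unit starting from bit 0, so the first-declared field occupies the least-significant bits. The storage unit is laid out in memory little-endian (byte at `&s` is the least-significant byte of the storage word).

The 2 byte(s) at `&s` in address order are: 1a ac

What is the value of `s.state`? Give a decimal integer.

26

[0]=0x1a [1]=0xac (little-endian) → word 0xac1a
state:6 @ bit 0 → (0xac1a>>0)&0x3f = 0x1a  ←
type:10 @ bit 6 → (0xac1a>>6)&0x3ff = 0x2b0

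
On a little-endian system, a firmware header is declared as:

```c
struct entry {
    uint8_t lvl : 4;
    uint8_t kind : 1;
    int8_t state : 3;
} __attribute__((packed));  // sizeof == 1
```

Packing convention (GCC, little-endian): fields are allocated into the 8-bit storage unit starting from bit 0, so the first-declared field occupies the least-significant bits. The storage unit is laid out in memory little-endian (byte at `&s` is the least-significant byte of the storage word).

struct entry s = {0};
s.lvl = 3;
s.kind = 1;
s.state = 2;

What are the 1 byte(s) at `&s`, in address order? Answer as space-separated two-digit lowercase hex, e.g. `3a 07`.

53

lvl:4 = 3 → 0x3 << 0 → word 0x03
kind:1 = 1 → 0x1 << 4 → word 0x13
state:3 = 2 → 0x2 << 5 → word 0x53
word = 0x53 → little-endian bytes:
  [0]=0x53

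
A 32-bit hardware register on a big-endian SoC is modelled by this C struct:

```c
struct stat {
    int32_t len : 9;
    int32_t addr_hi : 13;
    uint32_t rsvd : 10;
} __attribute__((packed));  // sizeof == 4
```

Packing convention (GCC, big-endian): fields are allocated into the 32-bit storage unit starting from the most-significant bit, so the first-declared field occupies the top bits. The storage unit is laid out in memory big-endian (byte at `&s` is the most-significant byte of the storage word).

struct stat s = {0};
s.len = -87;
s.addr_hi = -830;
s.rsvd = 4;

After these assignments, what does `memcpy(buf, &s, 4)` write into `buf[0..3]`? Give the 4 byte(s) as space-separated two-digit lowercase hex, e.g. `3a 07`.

d4 f3 08 04

[23+:9] len=-87 & 0x1ff = 0x1a9; word=0xd4800000
[10+:13] addr_hi=-830 & 0x1fff = 0x1cc2; word=0xd4f30800
[0+:10] rsvd=4 & 0x3ff = 0x4; word=0xd4f30804
word = 0xd4f30804 → big-endian bytes:
  [0]=0xd4  [1]=0xf3  [2]=0x08  [3]=0x04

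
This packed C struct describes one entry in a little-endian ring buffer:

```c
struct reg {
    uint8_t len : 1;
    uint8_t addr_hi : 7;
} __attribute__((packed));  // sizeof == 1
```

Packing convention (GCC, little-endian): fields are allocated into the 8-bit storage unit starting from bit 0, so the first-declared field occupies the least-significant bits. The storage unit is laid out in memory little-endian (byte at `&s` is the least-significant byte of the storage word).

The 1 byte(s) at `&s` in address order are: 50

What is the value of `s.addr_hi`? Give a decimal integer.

40

[0]=0x50 (little-endian) → word 0x50
len [0+:1] = (word>>0) & 0x1 = 0
addr_hi [1+:7] = (word>>1) & 0x7f = 40  ←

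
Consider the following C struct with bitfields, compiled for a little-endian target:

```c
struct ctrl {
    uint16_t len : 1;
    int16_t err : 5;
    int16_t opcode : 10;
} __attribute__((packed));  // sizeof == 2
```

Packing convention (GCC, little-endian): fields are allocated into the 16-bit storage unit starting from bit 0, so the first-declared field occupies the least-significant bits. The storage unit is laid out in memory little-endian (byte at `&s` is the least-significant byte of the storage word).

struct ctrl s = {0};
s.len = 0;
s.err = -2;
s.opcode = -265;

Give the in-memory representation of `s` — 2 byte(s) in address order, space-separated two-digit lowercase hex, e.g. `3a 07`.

len (1b) val=0 bits=0x0 at bit 0: 0x0000
err (5b) val=-2 bits=0x1e at bit 1: 0x003c
opcode (10b) val=-265 bits=0x2f7 at bit 6: 0xbdfc
word = 0xbdfc → little-endian bytes:
  [0]=0xfc  [1]=0xbd

fc bd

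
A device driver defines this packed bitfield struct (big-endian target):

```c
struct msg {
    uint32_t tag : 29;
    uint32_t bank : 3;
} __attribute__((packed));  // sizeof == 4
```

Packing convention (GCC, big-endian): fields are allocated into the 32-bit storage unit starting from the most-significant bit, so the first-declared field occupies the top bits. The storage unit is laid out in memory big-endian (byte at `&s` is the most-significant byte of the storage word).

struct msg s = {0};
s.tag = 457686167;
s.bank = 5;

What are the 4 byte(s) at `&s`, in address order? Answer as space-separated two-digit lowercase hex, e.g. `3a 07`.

da 3d e4 bd

tag:29 = 457686167 → 0x1b47bc97 << 3 → word 0xda3de4b8
bank:3 = 5 → 0x5 << 0 → word 0xda3de4bd
word = 0xda3de4bd → big-endian bytes:
  [0]=0xda  [1]=0x3d  [2]=0xe4  [3]=0xbd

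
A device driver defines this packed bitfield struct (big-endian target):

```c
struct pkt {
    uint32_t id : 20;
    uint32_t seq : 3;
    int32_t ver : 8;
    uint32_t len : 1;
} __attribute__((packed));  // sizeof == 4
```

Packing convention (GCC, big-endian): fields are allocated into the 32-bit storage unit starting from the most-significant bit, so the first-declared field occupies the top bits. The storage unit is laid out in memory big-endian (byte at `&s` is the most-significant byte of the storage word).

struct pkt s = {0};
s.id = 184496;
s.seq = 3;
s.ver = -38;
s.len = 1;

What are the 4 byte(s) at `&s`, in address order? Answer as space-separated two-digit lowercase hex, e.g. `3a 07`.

2d 0b 07 b5

id:20 = 184496 → 0x2d0b0 << 12 → word 0x2d0b0000
seq:3 = 3 → 0x3 << 9 → word 0x2d0b0600
ver:8 = -38 → 0xda << 1 → word 0x2d0b07b4
len:1 = 1 → 0x1 << 0 → word 0x2d0b07b5
word = 0x2d0b07b5 → big-endian bytes:
  [0]=0x2d  [1]=0x0b  [2]=0x07  [3]=0xb5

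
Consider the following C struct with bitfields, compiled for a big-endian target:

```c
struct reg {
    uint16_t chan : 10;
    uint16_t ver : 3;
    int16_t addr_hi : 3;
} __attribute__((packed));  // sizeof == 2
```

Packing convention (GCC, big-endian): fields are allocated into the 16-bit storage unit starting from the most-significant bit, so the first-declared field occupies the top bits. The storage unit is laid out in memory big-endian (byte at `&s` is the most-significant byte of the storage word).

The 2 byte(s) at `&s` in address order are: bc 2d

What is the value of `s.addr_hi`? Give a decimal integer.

-3

[0]=0xbc [1]=0x2d (big-endian) → word 0xbc2d
chan [6+:10] = (word>>6) & 0x3ff = 752
ver [3+:3] = (word>>3) & 0x7 = 5
addr_hi [0+:3] = (word>>0) & 0x7 = 5  ←
addr_hi signed 3b, MSB=1: 5 - 8 = -3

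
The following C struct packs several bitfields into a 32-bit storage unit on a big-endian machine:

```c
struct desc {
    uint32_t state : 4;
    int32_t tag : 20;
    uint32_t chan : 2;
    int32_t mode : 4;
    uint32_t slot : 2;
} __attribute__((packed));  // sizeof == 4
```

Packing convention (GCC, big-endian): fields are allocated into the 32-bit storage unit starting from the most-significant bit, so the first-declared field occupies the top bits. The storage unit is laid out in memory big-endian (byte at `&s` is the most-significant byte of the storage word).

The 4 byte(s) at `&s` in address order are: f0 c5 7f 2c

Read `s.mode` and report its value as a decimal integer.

[0]=0xf0 [1]=0xc5 [2]=0x7f [3]=0x2c (big-endian) → word 0xf0c57f2c
state [28+:4] = (word>>28) & 0xf = 15
tag [8+:20] = (word>>8) & 0xfffff = 50559
chan [6+:2] = (word>>6) & 0x3 = 0
mode [2+:4] = (word>>2) & 0xf = 11  ←
slot [0+:2] = (word>>0) & 0x3 = 0
mode signed 4b, MSB=1: 11 - 16 = -5

-5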